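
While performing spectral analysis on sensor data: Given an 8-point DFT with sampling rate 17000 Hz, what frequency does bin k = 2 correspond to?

The frequency of DFT bin k is: f_k = k * f_s / N
f_2 = 2 * 17000 / 8 = 4250 Hz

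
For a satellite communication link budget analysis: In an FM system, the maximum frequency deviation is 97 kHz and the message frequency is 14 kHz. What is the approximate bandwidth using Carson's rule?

Carson's rule: BW = 2*(delta_f + f_m)
= 2*(97 + 14) kHz = 222 kHz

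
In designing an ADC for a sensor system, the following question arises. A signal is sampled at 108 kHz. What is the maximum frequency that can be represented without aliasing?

The maximum frequency that can be represented without aliasing
is the Nyquist frequency: f_max = f_s / 2 = 108 kHz / 2 = 54 kHz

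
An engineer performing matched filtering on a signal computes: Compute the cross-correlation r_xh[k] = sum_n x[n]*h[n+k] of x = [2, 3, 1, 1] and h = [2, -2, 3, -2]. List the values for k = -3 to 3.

Both sequences indexed from 0 and zero outside their support.
Lags with overlap: k = -3 to 3.
  r_xh[-3] = x[3]*h[0] = 2
  r_xh[-2] = x[2]*h[0] + x[3]*h[1] = 0
  r_xh[-1] = x[1]*h[0] + x[2]*h[1] + x[3]*h[2] = 7
  r_xh[0] = x[0]*h[0] + x[1]*h[1] + x[2]*h[2] + x[3]*h[3] = -1
  r_xh[1] = x[0]*h[1] + x[1]*h[2] + x[2]*h[3] = 3
  r_xh[2] = x[0]*h[2] + x[1]*h[3] = 0
  r_xh[3] = x[0]*h[3] = -4
r_xh = [2, 0, 7, -1, 3, 0, -4] (for k = -3, ..., 3)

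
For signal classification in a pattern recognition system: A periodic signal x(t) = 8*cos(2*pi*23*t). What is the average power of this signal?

Average power of A*cos(wt) is A^2/2.
P = 8^2 / 2 = 64/2 = 32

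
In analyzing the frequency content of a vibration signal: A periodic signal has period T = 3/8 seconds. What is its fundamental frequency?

The fundamental frequency is the reciprocal of the period.
f = 1/T = 1/(3/8) = 8/3 Hz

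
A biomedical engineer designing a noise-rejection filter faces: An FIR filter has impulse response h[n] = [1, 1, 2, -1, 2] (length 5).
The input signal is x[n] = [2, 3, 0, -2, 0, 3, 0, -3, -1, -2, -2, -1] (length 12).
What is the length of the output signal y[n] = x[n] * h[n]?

For linear convolution, the output length is:
len(y) = len(x) + len(h) - 1 = 12 + 5 - 1 = 16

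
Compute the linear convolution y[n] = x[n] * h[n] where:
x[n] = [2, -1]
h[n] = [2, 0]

y[n] = sum_k x[k]*h[n-k]. Output length = len(x) + len(h) - 1 = 2 + 2 - 1 = 3.
y[0] = 2*2 = 4
y[1] = -1*2 + 2*0 = -2
y[2] = -1*0 = 0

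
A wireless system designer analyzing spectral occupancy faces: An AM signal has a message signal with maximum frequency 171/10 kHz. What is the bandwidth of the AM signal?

In AM (double-sideband), the bandwidth is twice the message frequency.
BW = 2 * f_m = 2 * 171/10 kHz = 171/5 kHz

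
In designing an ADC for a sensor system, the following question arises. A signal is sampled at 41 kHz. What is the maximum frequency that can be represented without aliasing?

The maximum frequency that can be represented without aliasing
is the Nyquist frequency: f_max = f_s / 2 = 41 kHz / 2 = 41/2 kHz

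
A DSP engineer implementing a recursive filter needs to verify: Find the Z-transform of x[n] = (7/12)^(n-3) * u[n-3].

Time-shifting property: if X(z) = Z{x[n]}, then Z{x[n-d]} = z^(-d) * X(z)
X(z) = z/(z - 7/12) for x[n] = (7/12)^n * u[n]
Z{x[n-3]} = z^(-3) * z/(z - 7/12) = z^(-2)/(z - 7/12)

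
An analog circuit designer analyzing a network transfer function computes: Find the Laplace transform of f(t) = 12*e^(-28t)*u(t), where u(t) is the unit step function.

Standard Laplace transform pair:
e^(-at)*u(t) <-> 1/(s+a)
With a = 28: L{12*e^(-28t)*u(t)} = 12/(s+28), ROC: Re(s) > -28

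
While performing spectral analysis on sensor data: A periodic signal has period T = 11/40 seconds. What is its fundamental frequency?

The fundamental frequency is the reciprocal of the period.
f = 1/T = 1/(11/40) = 40/11 Hz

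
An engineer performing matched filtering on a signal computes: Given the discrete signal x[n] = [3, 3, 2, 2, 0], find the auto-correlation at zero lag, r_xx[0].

The auto-correlation at zero lag r_xx[0] equals the signal energy.
r_xx[0] = sum of x[n]^2 = 3^2 + 3^2 + 2^2 + 2^2 + 0^2
= 9 + 9 + 4 + 4 + 0 = 26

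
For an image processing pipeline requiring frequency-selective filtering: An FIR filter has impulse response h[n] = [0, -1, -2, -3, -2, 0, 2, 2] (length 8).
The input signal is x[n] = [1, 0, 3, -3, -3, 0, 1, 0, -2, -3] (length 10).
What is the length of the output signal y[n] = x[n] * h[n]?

For linear convolution, the output length is:
len(y) = len(x) + len(h) - 1 = 10 + 8 - 1 = 17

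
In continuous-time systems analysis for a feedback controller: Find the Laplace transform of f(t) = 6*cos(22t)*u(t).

Standard pair: cos(wt)*u(t) <-> s/(s^2+w^2)
With w = 22: L{6*cos(22t)*u(t)} = 6s/(s^2+484)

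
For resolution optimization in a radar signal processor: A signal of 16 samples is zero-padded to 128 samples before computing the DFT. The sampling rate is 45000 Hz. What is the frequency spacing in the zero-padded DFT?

Original DFT: N = 16, resolution = f_s/N = 45000/16 = 5625/2 Hz
Zero-padded DFT: N = 128, resolution = f_s/N = 45000/128 = 5625/16 Hz
Zero-padding interpolates the spectrum (finer frequency grid)
but does NOT improve the true spectral resolution (ability to resolve close frequencies).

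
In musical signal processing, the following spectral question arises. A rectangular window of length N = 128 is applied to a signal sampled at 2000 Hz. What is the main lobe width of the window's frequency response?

For a rectangular window of length N,
the main lobe width in frequency is 2*f_s/N.
= 2*2000/128 = 125/4 Hz
This determines the minimum frequency separation for resolving two sinusoids.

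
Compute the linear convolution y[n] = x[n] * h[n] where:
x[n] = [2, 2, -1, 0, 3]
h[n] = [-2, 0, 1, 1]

y[n] = sum_k x[k]*h[n-k]. Output length = len(x) + len(h) - 1 = 5 + 4 - 1 = 8.
y[0] = 2*-2 = -4
y[1] = 2*-2 + 2*0 = -4
y[2] = -1*-2 + 2*0 + 2*1 = 4
y[3] = 0*-2 + -1*0 + 2*1 + 2*1 = 4
y[4] = 3*-2 + 0*0 + -1*1 + 2*1 = -5
y[5] = 3*0 + 0*1 + -1*1 = -1
y[6] = 3*1 + 0*1 = 3
y[7] = 3*1 = 3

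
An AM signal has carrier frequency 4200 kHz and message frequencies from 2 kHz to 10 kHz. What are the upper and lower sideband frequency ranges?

Upper sideband (USB) = fc + [fm_low, fm_high] = 4200 + [2, 10] = [4202, 4210] kHz
Lower sideband (LSB) = fc - [fm_high, fm_low] = 4200 - [10, 2] = [4190, 4198] kHz
Total occupied spectrum: 4190 kHz to 4210 kHz (plus carrier at 4200 kHz)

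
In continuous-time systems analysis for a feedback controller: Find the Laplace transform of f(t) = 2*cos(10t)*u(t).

Standard pair: cos(wt)*u(t) <-> s/(s^2+w^2)
With w = 10: L{2*cos(10t)*u(t)} = 2s/(s^2+100)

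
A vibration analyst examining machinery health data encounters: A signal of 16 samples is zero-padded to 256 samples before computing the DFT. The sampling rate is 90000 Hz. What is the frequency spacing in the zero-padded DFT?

Original DFT: N = 16, resolution = f_s/N = 90000/16 = 5625 Hz
Zero-padded DFT: N = 256, resolution = f_s/N = 90000/256 = 5625/16 Hz
Zero-padding interpolates the spectrum (finer frequency grid)
but does NOT improve the true spectral resolution (ability to resolve close frequencies).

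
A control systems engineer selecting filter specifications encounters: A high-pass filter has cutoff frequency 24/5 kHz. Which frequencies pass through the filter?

A high-pass filter passes all frequencies above the cutoff frequency 24/5 kHz and attenuates lower frequencies.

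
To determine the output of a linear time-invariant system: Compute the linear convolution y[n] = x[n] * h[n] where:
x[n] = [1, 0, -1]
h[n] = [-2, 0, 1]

y[n] = sum_k x[k]*h[n-k]. Output length = len(x) + len(h) - 1 = 3 + 3 - 1 = 5.
y[0] = 1*-2 = -2
y[1] = 0*-2 + 1*0 = 0
y[2] = -1*-2 + 0*0 + 1*1 = 3
y[3] = -1*0 + 0*1 = 0
y[4] = -1*1 = -1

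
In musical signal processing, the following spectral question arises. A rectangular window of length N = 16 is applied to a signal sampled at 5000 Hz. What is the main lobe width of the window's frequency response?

For a rectangular window of length N,
the main lobe width in frequency is 2*f_s/N.
= 2*5000/16 = 625 Hz
This determines the minimum frequency separation for resolving two sinusoids.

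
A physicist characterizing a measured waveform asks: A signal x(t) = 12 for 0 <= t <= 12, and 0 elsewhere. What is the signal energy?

Energy = integral of |x(t)|^2 dt over the signal duration
= 12^2 * 12 = 144 * 12 = 1728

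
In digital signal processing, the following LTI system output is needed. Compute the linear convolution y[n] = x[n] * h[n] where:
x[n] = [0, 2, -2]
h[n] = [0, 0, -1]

y[n] = sum_k x[k]*h[n-k]. Output length = len(x) + len(h) - 1 = 3 + 3 - 1 = 5.
y[0] = 0*0 = 0
y[1] = 2*0 + 0*0 = 0
y[2] = -2*0 + 2*0 + 0*-1 = 0
y[3] = -2*0 + 2*-1 = -2
y[4] = -2*-1 = 2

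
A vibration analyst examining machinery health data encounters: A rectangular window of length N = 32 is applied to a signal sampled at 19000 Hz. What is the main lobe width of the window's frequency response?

For a rectangular window of length N,
the main lobe width in frequency is 2*f_s/N.
= 2*19000/32 = 2375/2 Hz
This determines the minimum frequency separation for resolving two sinusoids.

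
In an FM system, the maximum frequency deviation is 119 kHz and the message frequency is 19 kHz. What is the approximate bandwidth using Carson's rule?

Carson's rule: BW = 2*(delta_f + f_m)
= 2*(119 + 19) kHz = 276 kHz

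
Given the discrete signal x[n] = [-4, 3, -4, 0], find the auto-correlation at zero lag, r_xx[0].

The auto-correlation at zero lag r_xx[0] equals the signal energy.
r_xx[0] = sum of x[n]^2 = (-4)^2 + 3^2 + (-4)^2 + 0^2
= 16 + 9 + 16 + 0 = 41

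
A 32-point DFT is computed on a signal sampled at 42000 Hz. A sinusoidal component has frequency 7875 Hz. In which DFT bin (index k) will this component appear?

DFT frequency resolution = f_s/N = 42000/32 = 2625/2 Hz
Bin index k = f_signal / resolution = 7875 / 2625/2 = 6
The signal frequency 7875 Hz falls in DFT bin k = 6.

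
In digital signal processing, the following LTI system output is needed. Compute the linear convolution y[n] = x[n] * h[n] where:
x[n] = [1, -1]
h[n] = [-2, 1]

y[n] = sum_k x[k]*h[n-k]. Output length = len(x) + len(h) - 1 = 2 + 2 - 1 = 3.
y[0] = 1*-2 = -2
y[1] = -1*-2 + 1*1 = 3
y[2] = -1*1 = -1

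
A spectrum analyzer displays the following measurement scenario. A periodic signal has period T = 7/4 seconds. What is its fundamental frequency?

The fundamental frequency is the reciprocal of the period.
f = 1/T = 1/(7/4) = 4/7 Hz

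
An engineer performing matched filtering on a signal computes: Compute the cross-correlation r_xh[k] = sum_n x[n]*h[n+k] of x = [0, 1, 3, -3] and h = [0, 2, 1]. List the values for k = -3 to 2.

Both sequences indexed from 0 and zero outside their support.
Lags with overlap: k = -3 to 2.
  r_xh[-3] = x[3]*h[0] = 0
  r_xh[-2] = x[2]*h[0] + x[3]*h[1] = -6
  r_xh[-1] = x[1]*h[0] + x[2]*h[1] + x[3]*h[2] = 3
  r_xh[0] = x[0]*h[0] + x[1]*h[1] + x[2]*h[2] = 5
  r_xh[1] = x[0]*h[1] + x[1]*h[2] = 1
  r_xh[2] = x[0]*h[2] = 0
r_xh = [0, -6, 3, 5, 1, 0] (for k = -3, ..., 2)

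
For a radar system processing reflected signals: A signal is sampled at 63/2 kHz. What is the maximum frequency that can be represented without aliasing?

The maximum frequency that can be represented without aliasing
is the Nyquist frequency: f_max = f_s / 2 = 63/2 kHz / 2 = 63/4 kHz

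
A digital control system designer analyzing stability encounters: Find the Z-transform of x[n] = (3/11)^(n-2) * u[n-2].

Time-shifting property: if X(z) = Z{x[n]}, then Z{x[n-d]} = z^(-d) * X(z)
X(z) = z/(z - 3/11) for x[n] = (3/11)^n * u[n]
Z{x[n-2]} = z^(-2) * z/(z - 3/11) = z^(-1)/(z - 3/11)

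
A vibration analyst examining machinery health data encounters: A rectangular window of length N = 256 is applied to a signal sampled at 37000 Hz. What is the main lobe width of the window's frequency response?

For a rectangular window of length N,
the main lobe width in frequency is 2*f_s/N.
= 2*37000/256 = 4625/16 Hz
This determines the minimum frequency separation for resolving two sinusoids.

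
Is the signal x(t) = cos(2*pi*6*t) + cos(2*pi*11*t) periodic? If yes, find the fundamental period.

f1 = 6 Hz, f2 = 11 Hz
Period T1 = 1/6, T2 = 1/11
Ratio T1/T2 = 11/6, which is rational.
The signal is periodic with fundamental period T = 1/GCD(6,11) = 1 s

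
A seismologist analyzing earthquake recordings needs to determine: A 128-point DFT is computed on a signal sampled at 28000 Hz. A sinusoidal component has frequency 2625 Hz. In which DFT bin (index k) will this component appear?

DFT frequency resolution = f_s/N = 28000/128 = 875/4 Hz
Bin index k = f_signal / resolution = 2625 / 875/4 = 12
The signal frequency 2625 Hz falls in DFT bin k = 12.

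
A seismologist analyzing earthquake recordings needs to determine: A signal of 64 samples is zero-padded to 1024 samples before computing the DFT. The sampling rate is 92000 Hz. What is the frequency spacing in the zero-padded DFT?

Original DFT: N = 64, resolution = f_s/N = 92000/64 = 2875/2 Hz
Zero-padded DFT: N = 1024, resolution = f_s/N = 92000/1024 = 2875/32 Hz
Zero-padding interpolates the spectrum (finer frequency grid)
but does NOT improve the true spectral resolution (ability to resolve close frequencies).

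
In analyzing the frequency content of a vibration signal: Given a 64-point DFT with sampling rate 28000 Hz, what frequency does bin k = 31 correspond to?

The frequency of DFT bin k is: f_k = k * f_s / N
f_31 = 31 * 28000 / 64 = 27125/2 Hz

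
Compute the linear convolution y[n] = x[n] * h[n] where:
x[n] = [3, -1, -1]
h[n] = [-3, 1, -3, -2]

y[n] = sum_k x[k]*h[n-k]. Output length = len(x) + len(h) - 1 = 3 + 4 - 1 = 6.
y[0] = 3*-3 = -9
y[1] = -1*-3 + 3*1 = 6
y[2] = -1*-3 + -1*1 + 3*-3 = -7
y[3] = -1*1 + -1*-3 + 3*-2 = -4
y[4] = -1*-3 + -1*-2 = 5
y[5] = -1*-2 = 2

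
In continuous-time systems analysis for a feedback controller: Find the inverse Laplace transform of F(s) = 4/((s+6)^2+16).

Standard pair: w/((s+a)^2+w^2) <-> e^(-at)*sin(wt)*u(t)
With a=6, w=4: f(t) = e^(-6t)*sin(4t)*u(t)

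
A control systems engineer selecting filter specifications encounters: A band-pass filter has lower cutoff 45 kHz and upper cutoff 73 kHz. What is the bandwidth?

Bandwidth = f_high - f_low
= 73 kHz - 45 kHz = 28 kHz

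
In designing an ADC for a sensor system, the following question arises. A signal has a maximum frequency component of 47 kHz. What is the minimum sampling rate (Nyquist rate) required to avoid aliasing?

By the Nyquist-Shannon sampling theorem,
the minimum sampling rate (Nyquist rate) must be at least 2 * f_max.
Nyquist rate = 2 * 47 kHz = 94 kHz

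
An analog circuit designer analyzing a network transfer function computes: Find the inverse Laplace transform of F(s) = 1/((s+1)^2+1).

Standard pair: w/((s+a)^2+w^2) <-> e^(-at)*sin(wt)*u(t)
With a=1, w=1: f(t) = e^(-t)*sin(t)*u(t)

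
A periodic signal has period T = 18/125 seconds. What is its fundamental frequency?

The fundamental frequency is the reciprocal of the period.
f = 1/T = 1/(18/125) = 125/18 Hz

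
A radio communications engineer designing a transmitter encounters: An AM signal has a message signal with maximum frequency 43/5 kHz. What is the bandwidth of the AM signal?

In AM (double-sideband), the bandwidth is twice the message frequency.
BW = 2 * f_m = 2 * 43/5 kHz = 86/5 kHz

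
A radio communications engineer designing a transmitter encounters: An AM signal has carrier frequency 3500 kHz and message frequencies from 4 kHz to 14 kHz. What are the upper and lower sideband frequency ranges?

Upper sideband (USB) = fc + [fm_low, fm_high] = 3500 + [4, 14] = [3504, 3514] kHz
Lower sideband (LSB) = fc - [fm_high, fm_low] = 3500 - [14, 4] = [3486, 3496] kHz
Total occupied spectrum: 3486 kHz to 3514 kHz (plus carrier at 3500 kHz)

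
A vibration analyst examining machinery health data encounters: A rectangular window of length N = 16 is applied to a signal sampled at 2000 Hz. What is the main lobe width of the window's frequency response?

For a rectangular window of length N,
the main lobe width in frequency is 2*f_s/N.
= 2*2000/16 = 250 Hz
This determines the minimum frequency separation for resolving two sinusoids.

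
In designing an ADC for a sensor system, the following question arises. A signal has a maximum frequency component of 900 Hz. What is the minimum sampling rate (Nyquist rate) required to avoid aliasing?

By the Nyquist-Shannon sampling theorem,
the minimum sampling rate (Nyquist rate) must be at least 2 * f_max.
Nyquist rate = 2 * 900 Hz = 1800 Hz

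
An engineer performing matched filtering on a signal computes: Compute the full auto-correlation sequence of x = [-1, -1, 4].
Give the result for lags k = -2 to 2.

r_xx[k] = sum_m x[m]*x[m+k], indexed from 0, for k = -2 to 2:
  r_xx[-2] = x[2]*x[0] = -4
  r_xx[-1] = x[1]*x[0] + x[2]*x[1] = -3
  r_xx[0] = x[0]*x[0] + x[1]*x[1] + x[2]*x[2] = 18
  r_xx[1] = x[0]*x[1] + x[1]*x[2] = -3
  r_xx[2] = x[0]*x[2] = -4
r_xx = [-4, -3, 18, -3, -4]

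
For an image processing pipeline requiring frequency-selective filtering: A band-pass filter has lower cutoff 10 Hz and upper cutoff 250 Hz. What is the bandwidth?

Bandwidth = f_high - f_low
= 250 Hz - 10 Hz = 240 Hz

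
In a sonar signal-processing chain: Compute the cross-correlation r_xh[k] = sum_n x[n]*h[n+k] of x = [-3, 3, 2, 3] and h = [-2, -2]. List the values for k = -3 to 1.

Both sequences indexed from 0 and zero outside their support.
Lags with overlap: k = -3 to 1.
  r_xh[-3] = x[3]*h[0] = -6
  r_xh[-2] = x[2]*h[0] + x[3]*h[1] = -10
  r_xh[-1] = x[1]*h[0] + x[2]*h[1] = -10
  r_xh[0] = x[0]*h[0] + x[1]*h[1] = 0
  r_xh[1] = x[0]*h[1] = 6
r_xh = [-6, -10, -10, 0, 6] (for k = -3, ..., 1)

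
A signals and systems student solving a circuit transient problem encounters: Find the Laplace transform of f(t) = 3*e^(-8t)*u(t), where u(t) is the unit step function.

Standard Laplace transform pair:
e^(-at)*u(t) <-> 1/(s+a)
With a = 8: L{3*e^(-8t)*u(t)} = 3/(s+8), ROC: Re(s) > -8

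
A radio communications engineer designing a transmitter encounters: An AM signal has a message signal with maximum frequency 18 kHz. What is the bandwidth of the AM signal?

In AM (double-sideband), the bandwidth is twice the message frequency.
BW = 2 * f_m = 2 * 18 kHz = 36 kHz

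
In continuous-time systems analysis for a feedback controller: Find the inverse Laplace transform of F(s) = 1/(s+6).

Standard pair: k/(s+a) <-> k*e^(-at)*u(t)
With k=1, a=6: f(t) = e^(-6t)*u(t)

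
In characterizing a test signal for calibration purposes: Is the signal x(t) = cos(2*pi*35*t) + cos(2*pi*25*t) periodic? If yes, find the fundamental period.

f1 = 35 Hz, f2 = 25 Hz
Period T1 = 1/35, T2 = 1/25
Ratio T1/T2 = 25/35, which is rational.
The signal is periodic with fundamental period T = 1/GCD(35,25) = 1/5 s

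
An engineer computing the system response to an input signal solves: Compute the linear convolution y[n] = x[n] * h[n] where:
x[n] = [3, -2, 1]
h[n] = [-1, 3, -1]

y[n] = sum_k x[k]*h[n-k]. Output length = len(x) + len(h) - 1 = 3 + 3 - 1 = 5.
y[0] = 3*-1 = -3
y[1] = -2*-1 + 3*3 = 11
y[2] = 1*-1 + -2*3 + 3*-1 = -10
y[3] = 1*3 + -2*-1 = 5
y[4] = 1*-1 = -1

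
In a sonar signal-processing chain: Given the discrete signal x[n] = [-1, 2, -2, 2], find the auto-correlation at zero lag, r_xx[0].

The auto-correlation at zero lag r_xx[0] equals the signal energy.
r_xx[0] = sum of x[n]^2 = (-1)^2 + 2^2 + (-2)^2 + 2^2
= 1 + 4 + 4 + 4 = 13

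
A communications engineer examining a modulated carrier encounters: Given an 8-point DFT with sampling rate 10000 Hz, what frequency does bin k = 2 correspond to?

The frequency of DFT bin k is: f_k = k * f_s / N
f_2 = 2 * 10000 / 8 = 2500 Hz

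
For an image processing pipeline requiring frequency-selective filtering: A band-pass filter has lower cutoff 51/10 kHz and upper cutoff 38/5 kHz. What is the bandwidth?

Bandwidth = f_high - f_low
= 38/5 kHz - 51/10 kHz = 5/2 kHz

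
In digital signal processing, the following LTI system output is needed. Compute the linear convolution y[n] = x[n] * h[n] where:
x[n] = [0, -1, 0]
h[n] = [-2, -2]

y[n] = sum_k x[k]*h[n-k]. Output length = len(x) + len(h) - 1 = 3 + 2 - 1 = 4.
y[0] = 0*-2 = 0
y[1] = -1*-2 + 0*-2 = 2
y[2] = 0*-2 + -1*-2 = 2
y[3] = 0*-2 = 0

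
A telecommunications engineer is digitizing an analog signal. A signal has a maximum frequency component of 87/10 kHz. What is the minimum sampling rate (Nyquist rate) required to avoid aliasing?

By the Nyquist-Shannon sampling theorem,
the minimum sampling rate (Nyquist rate) must be at least 2 * f_max.
Nyquist rate = 2 * 87/10 kHz = 87/5 kHz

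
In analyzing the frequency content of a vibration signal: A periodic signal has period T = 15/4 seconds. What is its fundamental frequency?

The fundamental frequency is the reciprocal of the period.
f = 1/T = 1/(15/4) = 4/15 Hz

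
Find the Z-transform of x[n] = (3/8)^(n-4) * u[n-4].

Time-shifting property: if X(z) = Z{x[n]}, then Z{x[n-d]} = z^(-d) * X(z)
X(z) = z/(z - 3/8) for x[n] = (3/8)^n * u[n]
Z{x[n-4]} = z^(-4) * z/(z - 3/8) = z^(-3)/(z - 3/8)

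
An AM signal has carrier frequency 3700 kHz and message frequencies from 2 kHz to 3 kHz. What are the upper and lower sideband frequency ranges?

Upper sideband (USB) = fc + [fm_low, fm_high] = 3700 + [2, 3] = [3702, 3703] kHz
Lower sideband (LSB) = fc - [fm_high, fm_low] = 3700 - [3, 2] = [3697, 3698] kHz
Total occupied spectrum: 3697 kHz to 3703 kHz (plus carrier at 3700 kHz)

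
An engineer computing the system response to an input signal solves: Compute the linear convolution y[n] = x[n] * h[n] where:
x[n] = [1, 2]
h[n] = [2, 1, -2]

y[n] = sum_k x[k]*h[n-k]. Output length = len(x) + len(h) - 1 = 2 + 3 - 1 = 4.
y[0] = 1*2 = 2
y[1] = 2*2 + 1*1 = 5
y[2] = 2*1 + 1*-2 = 0
y[3] = 2*-2 = -4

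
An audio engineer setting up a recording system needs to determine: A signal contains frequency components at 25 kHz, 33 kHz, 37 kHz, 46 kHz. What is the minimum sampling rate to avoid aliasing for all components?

The highest frequency component is f_max = 46 kHz.
Nyquist rate = 2 * f_max = 2 * 46 kHz = 92 kHz.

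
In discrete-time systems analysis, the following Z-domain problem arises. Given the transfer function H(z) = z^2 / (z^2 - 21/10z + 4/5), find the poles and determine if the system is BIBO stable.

Poles are roots of the denominator: z^2 - 21/10z + 4/5 = 0.
Quadratic formula: z = [-(-21/10) +/- sqrt((-21/10)^2 - 4*(4/5))] / 2
Discriminant = 441/100 - 16/5 = 121/100; sqrt = 11/10.
z = (21/10 +/- 11/10) / 2 => z = 8/5 or z = 1/2.
|p1| = 8/5, |p2| = 1/2.
For BIBO stability, all poles must lie inside the unit circle (|p| < 1).
System is UNSTABLE since at least one |p| >= 1.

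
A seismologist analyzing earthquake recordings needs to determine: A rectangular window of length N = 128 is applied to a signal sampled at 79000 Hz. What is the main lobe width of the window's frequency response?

For a rectangular window of length N,
the main lobe width in frequency is 2*f_s/N.
= 2*79000/128 = 9875/8 Hz
This determines the minimum frequency separation for resolving two sinusoids.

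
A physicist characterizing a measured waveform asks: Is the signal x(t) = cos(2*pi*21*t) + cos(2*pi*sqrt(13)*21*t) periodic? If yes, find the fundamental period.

f1 = 21 Hz, f2 = 21*sqrt(13) Hz
Ratio f2/f1 = sqrt(13), which is irrational.
Since the frequency ratio is irrational, no common period exists.
The signal is not periodic.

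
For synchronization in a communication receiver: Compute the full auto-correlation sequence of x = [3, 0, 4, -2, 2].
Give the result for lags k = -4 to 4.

r_xx[k] = sum_m x[m]*x[m+k], indexed from 0, for k = -4 to 4:
  r_xx[-4] = x[4]*x[0] = 6
  r_xx[-3] = x[3]*x[0] + x[4]*x[1] = -6
  r_xx[-2] = x[2]*x[0] + x[3]*x[1] + x[4]*x[2] = 20
  r_xx[-1] = x[1]*x[0] + x[2]*x[1] + x[3]*x[2] + x[4]*x[3] = -12
  r_xx[0] = x[0]*x[0] + x[1]*x[1] + x[2]*x[2] + x[3]*x[3] + x[4]*x[4] = 33
  r_xx[1] = x[0]*x[1] + x[1]*x[2] + x[2]*x[3] + x[3]*x[4] = -12
  r_xx[2] = x[0]*x[2] + x[1]*x[3] + x[2]*x[4] = 20
  r_xx[3] = x[0]*x[3] + x[1]*x[4] = -6
  r_xx[4] = x[0]*x[4] = 6
r_xx = [6, -6, 20, -12, 33, -12, 20, -6, 6]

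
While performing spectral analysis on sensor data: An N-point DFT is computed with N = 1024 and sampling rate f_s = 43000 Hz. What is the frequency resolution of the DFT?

DFT frequency resolution = f_s / N
= 43000 / 1024 = 5375/128 Hz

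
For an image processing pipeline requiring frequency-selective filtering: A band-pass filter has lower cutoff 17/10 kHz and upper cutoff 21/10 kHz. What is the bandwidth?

Bandwidth = f_high - f_low
= 21/10 kHz - 17/10 kHz = 2/5 kHz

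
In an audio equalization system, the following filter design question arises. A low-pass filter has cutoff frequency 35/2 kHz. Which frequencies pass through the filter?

A low-pass filter passes all frequencies below the cutoff frequency 35/2 kHz and attenuates higher frequencies.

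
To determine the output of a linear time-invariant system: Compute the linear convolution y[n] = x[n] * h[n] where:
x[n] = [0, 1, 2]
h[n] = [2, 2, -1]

y[n] = sum_k x[k]*h[n-k]. Output length = len(x) + len(h) - 1 = 3 + 3 - 1 = 5.
y[0] = 0*2 = 0
y[1] = 1*2 + 0*2 = 2
y[2] = 2*2 + 1*2 + 0*-1 = 6
y[3] = 2*2 + 1*-1 = 3
y[4] = 2*-1 = -2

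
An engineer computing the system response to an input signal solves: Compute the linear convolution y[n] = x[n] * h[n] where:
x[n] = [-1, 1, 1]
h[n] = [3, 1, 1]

y[n] = sum_k x[k]*h[n-k]. Output length = len(x) + len(h) - 1 = 3 + 3 - 1 = 5.
y[0] = -1*3 = -3
y[1] = 1*3 + -1*1 = 2
y[2] = 1*3 + 1*1 + -1*1 = 3
y[3] = 1*1 + 1*1 = 2
y[4] = 1*1 = 1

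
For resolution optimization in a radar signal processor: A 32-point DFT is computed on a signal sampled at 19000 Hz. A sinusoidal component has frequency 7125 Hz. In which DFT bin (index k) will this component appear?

DFT frequency resolution = f_s/N = 19000/32 = 2375/4 Hz
Bin index k = f_signal / resolution = 7125 / 2375/4 = 12
The signal frequency 7125 Hz falls in DFT bin k = 12.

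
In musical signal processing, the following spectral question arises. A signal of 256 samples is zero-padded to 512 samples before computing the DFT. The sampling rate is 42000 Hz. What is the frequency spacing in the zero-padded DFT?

Original DFT: N = 256, resolution = f_s/N = 42000/256 = 2625/16 Hz
Zero-padded DFT: N = 512, resolution = f_s/N = 42000/512 = 2625/32 Hz
Zero-padding interpolates the spectrum (finer frequency grid)
but does NOT improve the true spectral resolution (ability to resolve close frequencies).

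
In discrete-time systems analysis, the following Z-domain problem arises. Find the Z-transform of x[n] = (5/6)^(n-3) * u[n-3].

Time-shifting property: if X(z) = Z{x[n]}, then Z{x[n-d]} = z^(-d) * X(z)
X(z) = z/(z - 5/6) for x[n] = (5/6)^n * u[n]
Z{x[n-3]} = z^(-3) * z/(z - 5/6) = z^(-2)/(z - 5/6)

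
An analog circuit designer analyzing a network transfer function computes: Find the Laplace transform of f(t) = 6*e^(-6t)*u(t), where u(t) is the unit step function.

Standard Laplace transform pair:
e^(-at)*u(t) <-> 1/(s+a)
With a = 6: L{6*e^(-6t)*u(t)} = 6/(s+6), ROC: Re(s) > -6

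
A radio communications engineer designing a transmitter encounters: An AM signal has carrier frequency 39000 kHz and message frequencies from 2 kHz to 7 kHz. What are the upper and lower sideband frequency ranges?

Upper sideband (USB) = fc + [fm_low, fm_high] = 39000 + [2, 7] = [39002, 39007] kHz
Lower sideband (LSB) = fc - [fm_high, fm_low] = 39000 - [7, 2] = [38993, 38998] kHz
Total occupied spectrum: 38993 kHz to 39007 kHz (plus carrier at 39000 kHz)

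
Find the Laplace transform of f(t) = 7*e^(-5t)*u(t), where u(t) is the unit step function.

Standard Laplace transform pair:
e^(-at)*u(t) <-> 1/(s+a)
With a = 5: L{7*e^(-5t)*u(t)} = 7/(s+5), ROC: Re(s) > -5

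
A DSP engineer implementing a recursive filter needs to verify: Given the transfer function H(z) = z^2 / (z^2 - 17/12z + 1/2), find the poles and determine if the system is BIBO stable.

Poles are roots of the denominator: z^2 - 17/12z + 1/2 = 0.
Quadratic formula: z = [-(-17/12) +/- sqrt((-17/12)^2 - 4*(1/2))] / 2
Discriminant = 289/144 - 2 = 1/144; sqrt = 1/12.
z = (17/12 +/- 1/12) / 2 => z = 3/4 or z = 2/3.
|p1| = 2/3, |p2| = 3/4.
For BIBO stability, all poles must lie inside the unit circle (|p| < 1).
System is STABLE since both |p| < 1.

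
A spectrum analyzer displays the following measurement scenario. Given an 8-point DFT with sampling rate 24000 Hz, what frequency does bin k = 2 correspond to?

The frequency of DFT bin k is: f_k = k * f_s / N
f_2 = 2 * 24000 / 8 = 6000 Hz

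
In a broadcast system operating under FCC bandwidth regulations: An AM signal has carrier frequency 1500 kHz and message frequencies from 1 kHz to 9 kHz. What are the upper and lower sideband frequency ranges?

Upper sideband (USB) = fc + [fm_low, fm_high] = 1500 + [1, 9] = [1501, 1509] kHz
Lower sideband (LSB) = fc - [fm_high, fm_low] = 1500 - [9, 1] = [1491, 1499] kHz
Total occupied spectrum: 1491 kHz to 1509 kHz (plus carrier at 1500 kHz)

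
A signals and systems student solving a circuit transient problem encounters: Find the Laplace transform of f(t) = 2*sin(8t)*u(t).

Standard pair: sin(wt)*u(t) <-> w/(s^2+w^2)
With w = 8: L{2*sin(8t)*u(t)} = 16/(s^2+64)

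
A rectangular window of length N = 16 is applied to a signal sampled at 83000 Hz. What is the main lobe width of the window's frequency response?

For a rectangular window of length N,
the main lobe width in frequency is 2*f_s/N.
= 2*83000/16 = 10375 Hz
This determines the minimum frequency separation for resolving two sinusoids.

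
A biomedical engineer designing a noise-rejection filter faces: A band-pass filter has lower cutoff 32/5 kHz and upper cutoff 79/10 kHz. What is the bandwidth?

Bandwidth = f_high - f_low
= 79/10 kHz - 32/5 kHz = 3/2 kHz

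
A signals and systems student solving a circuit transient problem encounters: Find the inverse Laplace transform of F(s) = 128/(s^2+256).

Standard pair: w/(s^2+w^2) <-> sin(wt)*u(t)
Recognize w^2 = 256, so w = 16; numerator 128 = 8*16.
f(t) = 8*sin(16t)*u(t)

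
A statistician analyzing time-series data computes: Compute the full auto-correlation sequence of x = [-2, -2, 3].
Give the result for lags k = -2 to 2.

r_xx[k] = sum_m x[m]*x[m+k], indexed from 0, for k = -2 to 2:
  r_xx[-2] = x[2]*x[0] = -6
  r_xx[-1] = x[1]*x[0] + x[2]*x[1] = -2
  r_xx[0] = x[0]*x[0] + x[1]*x[1] + x[2]*x[2] = 17
  r_xx[1] = x[0]*x[1] + x[1]*x[2] = -2
  r_xx[2] = x[0]*x[2] = -6
r_xx = [-6, -2, 17, -2, -6]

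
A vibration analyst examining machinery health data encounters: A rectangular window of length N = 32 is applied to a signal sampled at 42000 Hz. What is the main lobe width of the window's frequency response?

For a rectangular window of length N,
the main lobe width in frequency is 2*f_s/N.
= 2*42000/32 = 2625 Hz
This determines the minimum frequency separation for resolving two sinusoids.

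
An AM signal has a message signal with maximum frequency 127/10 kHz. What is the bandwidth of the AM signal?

In AM (double-sideband), the bandwidth is twice the message frequency.
BW = 2 * f_m = 2 * 127/10 kHz = 127/5 kHz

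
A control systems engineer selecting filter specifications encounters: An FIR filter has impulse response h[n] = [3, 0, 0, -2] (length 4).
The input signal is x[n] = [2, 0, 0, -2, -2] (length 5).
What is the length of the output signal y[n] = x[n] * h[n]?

For linear convolution, the output length is:
len(y) = len(x) + len(h) - 1 = 5 + 4 - 1 = 8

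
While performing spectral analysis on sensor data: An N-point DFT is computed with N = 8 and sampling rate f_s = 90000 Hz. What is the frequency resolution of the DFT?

DFT frequency resolution = f_s / N
= 90000 / 8 = 11250 Hz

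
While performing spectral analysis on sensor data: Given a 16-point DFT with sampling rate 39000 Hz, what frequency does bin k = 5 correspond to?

The frequency of DFT bin k is: f_k = k * f_s / N
f_5 = 5 * 39000 / 16 = 24375/2 Hz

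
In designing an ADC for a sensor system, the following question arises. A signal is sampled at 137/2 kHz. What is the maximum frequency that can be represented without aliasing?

The maximum frequency that can be represented without aliasing
is the Nyquist frequency: f_max = f_s / 2 = 137/2 kHz / 2 = 137/4 kHz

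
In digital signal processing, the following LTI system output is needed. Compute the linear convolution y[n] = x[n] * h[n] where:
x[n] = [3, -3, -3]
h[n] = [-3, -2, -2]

y[n] = sum_k x[k]*h[n-k]. Output length = len(x) + len(h) - 1 = 3 + 3 - 1 = 5.
y[0] = 3*-3 = -9
y[1] = -3*-3 + 3*-2 = 3
y[2] = -3*-3 + -3*-2 + 3*-2 = 9
y[3] = -3*-2 + -3*-2 = 12
y[4] = -3*-2 = 6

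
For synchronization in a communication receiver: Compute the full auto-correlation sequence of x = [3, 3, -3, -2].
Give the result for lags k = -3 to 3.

r_xx[k] = sum_m x[m]*x[m+k], indexed from 0, for k = -3 to 3:
  r_xx[-3] = x[3]*x[0] = -6
  r_xx[-2] = x[2]*x[0] + x[3]*x[1] = -15
  r_xx[-1] = x[1]*x[0] + x[2]*x[1] + x[3]*x[2] = 6
  r_xx[0] = x[0]*x[0] + x[1]*x[1] + x[2]*x[2] + x[3]*x[3] = 31
  r_xx[1] = x[0]*x[1] + x[1]*x[2] + x[2]*x[3] = 6
  r_xx[2] = x[0]*x[2] + x[1]*x[3] = -15
  r_xx[3] = x[0]*x[3] = -6
r_xx = [-6, -15, 6, 31, 6, -15, -6]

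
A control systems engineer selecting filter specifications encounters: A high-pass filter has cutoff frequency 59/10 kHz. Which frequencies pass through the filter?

A high-pass filter passes all frequencies above the cutoff frequency 59/10 kHz and attenuates lower frequencies.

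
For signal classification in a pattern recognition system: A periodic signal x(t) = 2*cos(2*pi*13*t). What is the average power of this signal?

Average power of A*cos(wt) is A^2/2.
P = 2^2 / 2 = 4/2 = 2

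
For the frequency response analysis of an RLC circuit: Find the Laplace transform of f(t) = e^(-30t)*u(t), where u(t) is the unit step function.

Standard Laplace transform pair:
e^(-at)*u(t) <-> 1/(s+a)
With a = 30: L{e^(-30t)*u(t)} = 1/(s+30), ROC: Re(s) > -30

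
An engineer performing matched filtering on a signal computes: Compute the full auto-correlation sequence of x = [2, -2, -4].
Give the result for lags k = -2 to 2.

r_xx[k] = sum_m x[m]*x[m+k], indexed from 0, for k = -2 to 2:
  r_xx[-2] = x[2]*x[0] = -8
  r_xx[-1] = x[1]*x[0] + x[2]*x[1] = 4
  r_xx[0] = x[0]*x[0] + x[1]*x[1] + x[2]*x[2] = 24
  r_xx[1] = x[0]*x[1] + x[1]*x[2] = 4
  r_xx[2] = x[0]*x[2] = -8
r_xx = [-8, 4, 24, 4, -8]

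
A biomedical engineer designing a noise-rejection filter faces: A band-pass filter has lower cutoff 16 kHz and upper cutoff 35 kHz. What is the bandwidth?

Bandwidth = f_high - f_low
= 35 kHz - 16 kHz = 19 kHz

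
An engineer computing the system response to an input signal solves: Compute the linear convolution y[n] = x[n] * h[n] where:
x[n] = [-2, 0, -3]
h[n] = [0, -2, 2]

y[n] = sum_k x[k]*h[n-k]. Output length = len(x) + len(h) - 1 = 3 + 3 - 1 = 5.
y[0] = -2*0 = 0
y[1] = 0*0 + -2*-2 = 4
y[2] = -3*0 + 0*-2 + -2*2 = -4
y[3] = -3*-2 + 0*2 = 6
y[4] = -3*2 = -6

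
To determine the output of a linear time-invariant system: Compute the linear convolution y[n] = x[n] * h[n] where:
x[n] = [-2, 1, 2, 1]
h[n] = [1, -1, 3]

y[n] = sum_k x[k]*h[n-k]. Output length = len(x) + len(h) - 1 = 4 + 3 - 1 = 6.
y[0] = -2*1 = -2
y[1] = 1*1 + -2*-1 = 3
y[2] = 2*1 + 1*-1 + -2*3 = -5
y[3] = 1*1 + 2*-1 + 1*3 = 2
y[4] = 1*-1 + 2*3 = 5
y[5] = 1*3 = 3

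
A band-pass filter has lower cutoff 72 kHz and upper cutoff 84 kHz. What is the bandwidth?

Bandwidth = f_high - f_low
= 84 kHz - 72 kHz = 12 kHz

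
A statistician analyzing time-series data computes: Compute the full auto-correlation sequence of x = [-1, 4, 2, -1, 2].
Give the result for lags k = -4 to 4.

r_xx[k] = sum_m x[m]*x[m+k], indexed from 0, for k = -4 to 4:
  r_xx[-4] = x[4]*x[0] = -2
  r_xx[-3] = x[3]*x[0] + x[4]*x[1] = 9
  r_xx[-2] = x[2]*x[0] + x[3]*x[1] + x[4]*x[2] = -2
  r_xx[-1] = x[1]*x[0] + x[2]*x[1] + x[3]*x[2] + x[4]*x[3] = 0
  r_xx[0] = x[0]*x[0] + x[1]*x[1] + x[2]*x[2] + x[3]*x[3] + x[4]*x[4] = 26
  r_xx[1] = x[0]*x[1] + x[1]*x[2] + x[2]*x[3] + x[3]*x[4] = 0
  r_xx[2] = x[0]*x[2] + x[1]*x[3] + x[2]*x[4] = -2
  r_xx[3] = x[0]*x[3] + x[1]*x[4] = 9
  r_xx[4] = x[0]*x[4] = -2
r_xx = [-2, 9, -2, 0, 26, 0, -2, 9, -2]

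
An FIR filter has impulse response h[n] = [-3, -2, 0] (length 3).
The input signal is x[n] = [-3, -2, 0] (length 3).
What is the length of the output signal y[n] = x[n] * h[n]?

For linear convolution, the output length is:
len(y) = len(x) + len(h) - 1 = 3 + 3 - 1 = 5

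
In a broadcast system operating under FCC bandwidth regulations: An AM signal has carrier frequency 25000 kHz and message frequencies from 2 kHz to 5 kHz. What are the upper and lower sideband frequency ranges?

Upper sideband (USB) = fc + [fm_low, fm_high] = 25000 + [2, 5] = [25002, 25005] kHz
Lower sideband (LSB) = fc - [fm_high, fm_low] = 25000 - [5, 2] = [24995, 24998] kHz
Total occupied spectrum: 24995 kHz to 25005 kHz (plus carrier at 25000 kHz)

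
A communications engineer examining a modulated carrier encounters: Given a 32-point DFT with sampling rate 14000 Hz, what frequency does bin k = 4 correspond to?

The frequency of DFT bin k is: f_k = k * f_s / N
f_4 = 4 * 14000 / 32 = 1750 Hz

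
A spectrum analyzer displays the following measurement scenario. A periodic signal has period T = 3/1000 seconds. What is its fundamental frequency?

The fundamental frequency is the reciprocal of the period.
f = 1/T = 1/(3/1000) = 1000/3 Hz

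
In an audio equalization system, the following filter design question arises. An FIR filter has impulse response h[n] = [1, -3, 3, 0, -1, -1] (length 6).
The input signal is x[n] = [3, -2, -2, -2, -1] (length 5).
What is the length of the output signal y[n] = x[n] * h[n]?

For linear convolution, the output length is:
len(y) = len(x) + len(h) - 1 = 5 + 6 - 1 = 10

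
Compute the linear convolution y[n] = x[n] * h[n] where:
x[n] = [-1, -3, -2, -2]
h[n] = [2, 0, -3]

y[n] = sum_k x[k]*h[n-k]. Output length = len(x) + len(h) - 1 = 4 + 3 - 1 = 6.
y[0] = -1*2 = -2
y[1] = -3*2 + -1*0 = -6
y[2] = -2*2 + -3*0 + -1*-3 = -1
y[3] = -2*2 + -2*0 + -3*-3 = 5
y[4] = -2*0 + -2*-3 = 6
y[5] = -2*-3 = 6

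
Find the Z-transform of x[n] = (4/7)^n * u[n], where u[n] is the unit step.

The Z-transform of a^n * u[n] is z/(z-a) for |z| > |a|.
Here a = 4/7, so X(z) = z/(z - (4/7)) = 7z/(7z - 4)
ROC: |z| > 4/7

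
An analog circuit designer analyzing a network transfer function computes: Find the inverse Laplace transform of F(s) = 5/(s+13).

Standard pair: k/(s+a) <-> k*e^(-at)*u(t)
With k=5, a=13: f(t) = 5*e^(-13t)*u(t)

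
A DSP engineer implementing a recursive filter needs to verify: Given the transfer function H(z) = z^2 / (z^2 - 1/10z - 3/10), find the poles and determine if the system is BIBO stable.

Poles are roots of the denominator: z^2 - 1/10z - 3/10 = 0.
Quadratic formula: z = [-(-1/10) +/- sqrt((-1/10)^2 - 4*(-3/10))] / 2
Discriminant = 1/100 + 6/5 = 121/100; sqrt = 11/10.
z = (1/10 +/- 11/10) / 2 => z = 3/5 or z = -1/2.
|p1| = 1/2, |p2| = 3/5.
For BIBO stability, all poles must lie inside the unit circle (|p| < 1).
System is STABLE since both |p| < 1.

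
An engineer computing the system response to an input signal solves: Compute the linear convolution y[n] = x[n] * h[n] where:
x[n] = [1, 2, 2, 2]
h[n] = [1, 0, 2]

y[n] = sum_k x[k]*h[n-k]. Output length = len(x) + len(h) - 1 = 4 + 3 - 1 = 6.
y[0] = 1*1 = 1
y[1] = 2*1 + 1*0 = 2
y[2] = 2*1 + 2*0 + 1*2 = 4
y[3] = 2*1 + 2*0 + 2*2 = 6
y[4] = 2*0 + 2*2 = 4
y[5] = 2*2 = 4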